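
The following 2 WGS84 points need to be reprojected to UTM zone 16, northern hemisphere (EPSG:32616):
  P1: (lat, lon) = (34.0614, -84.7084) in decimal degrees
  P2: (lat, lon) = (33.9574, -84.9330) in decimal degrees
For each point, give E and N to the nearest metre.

UTM zone 16N: λ₀ = -87°, k₀ = 0.9996.
P1 (34.0614°, -84.7084°) → (711493.090, 3771333.505) m.
P2 (33.9574°, -84.9330°) → (690993.907, 3759357.467) m.

P1: E 711493 m, N 3771334 m; P2: E 690994 m, N 3759357 m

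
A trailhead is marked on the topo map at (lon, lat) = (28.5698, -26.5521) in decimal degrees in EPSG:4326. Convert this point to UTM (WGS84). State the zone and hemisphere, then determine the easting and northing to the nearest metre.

Longitude 28.5698° lies in the 6° band [24°, 30°), giving zone 35; latitude is south of the equator, so 35S.
Zone 35 central meridian λ₀ = 6×35 − 183 = 27°; Δλ = +1.5698°.
Transverse Mercator on WGS84 with k₀ = 0.9996 gives E = 656372.135 m, N = 7062214.506 m.

Zone 35S: E 656372 m, N 7062215 m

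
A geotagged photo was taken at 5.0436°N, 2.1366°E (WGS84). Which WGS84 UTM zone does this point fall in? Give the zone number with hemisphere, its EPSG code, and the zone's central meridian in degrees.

Zone 31N (EPSG:32631), central meridian 3°

UTM zone = ⌊(λ + 180)/6⌋ + 1; 2.1366° ∈ [0°, 6°) → zone 31.
Hemisphere: N (φ ≥ 0).
Central meridian λ₀ = 6×31 − 183 = 3°.
EPSG code: 32631.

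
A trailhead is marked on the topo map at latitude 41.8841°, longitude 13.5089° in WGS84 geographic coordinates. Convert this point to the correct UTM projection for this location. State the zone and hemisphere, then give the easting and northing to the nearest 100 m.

Longitude 13.5089° lies in the 6° band [12°, 18°), giving zone 33; latitude is north of the equator, so 33N.
Zone 33 central meridian λ₀ = 6×33 − 183 = 15°; Δλ = -1.4911°.
Transverse Mercator on WGS84 with k₀ = 0.9996 gives E = 376285.270 m, N = 4637982.993 m.

Zone 33N: E 376300 m, N 4638000 m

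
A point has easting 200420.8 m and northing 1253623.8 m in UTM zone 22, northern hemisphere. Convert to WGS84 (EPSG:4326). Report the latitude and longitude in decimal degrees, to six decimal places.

lat 11.327700°, lon -53.744400°

Zone 22N: λ₀ = -51°, k₀ = 0.9996, false easting 500000 m.
Meridian distance M = (N − FN)/k₀ = 1254125.5 m.
Inverse transverse Mercator on WGS84 gives φ = 11.32769969°, λ = -53.74439991°.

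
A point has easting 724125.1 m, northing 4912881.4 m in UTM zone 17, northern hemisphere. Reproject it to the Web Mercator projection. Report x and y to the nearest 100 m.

x -8703900 m, y 5517400 m

Unproject from UTM 17N (λ₀ = -81°) → φ = 44.33459994°, λ = -78.18870054°.
Web Mercator (R = 6378137 m): x = -8703926.330 m, y = 5517369.149 m.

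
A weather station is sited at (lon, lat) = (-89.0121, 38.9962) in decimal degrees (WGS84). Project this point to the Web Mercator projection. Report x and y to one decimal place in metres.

x -9908781.6 m, y 4721127.3 m

Web Mercator is spherical with R = a = 6378137 m.
x = R·λ = 6378137 × -1.553554219 = -9908781.646 m.
y = R·ln tan(π/4 + φ/2) = 6378137 × 0.740204745 = 4721127.270 m.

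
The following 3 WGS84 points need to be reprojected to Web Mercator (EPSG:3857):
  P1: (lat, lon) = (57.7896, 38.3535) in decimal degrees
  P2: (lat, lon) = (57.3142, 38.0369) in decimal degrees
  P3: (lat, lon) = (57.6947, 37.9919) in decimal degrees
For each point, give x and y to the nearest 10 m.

Web Mercator: x = R·λ, y = R·ln tan(π/4+φ/2), R = 6378137 m.
P1 (57.7896°, 38.3535°) → (4269492.090, 7923248.330) m.
P2 (57.3142°, 38.0369°) → (4234248.339, 7824611.434) m.
P3 (57.6947°, 37.9919°) → (4229238.962, 7903455.140) m.

P1: x 4269490 m, y 7923250 m; P2: x 4234250 m, y 7824610 m; P3: x 4229240 m, y 7903460 m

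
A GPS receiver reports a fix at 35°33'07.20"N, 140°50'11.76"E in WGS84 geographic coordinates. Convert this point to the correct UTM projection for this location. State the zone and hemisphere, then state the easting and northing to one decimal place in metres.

Longitude 140.8366° lies in the 6° band [138°, 144°), giving zone 54; latitude is north of the equator, so 54N.
Zone 54 central meridian λ₀ = 6×54 − 183 = 141°; Δλ = -0.1634°.
Transverse Mercator on WGS84 with k₀ = 0.9996 gives E = 485190.298 m, N = 3934272.840 m.

Zone 54N: E 485190.3 m, N 3934272.8 m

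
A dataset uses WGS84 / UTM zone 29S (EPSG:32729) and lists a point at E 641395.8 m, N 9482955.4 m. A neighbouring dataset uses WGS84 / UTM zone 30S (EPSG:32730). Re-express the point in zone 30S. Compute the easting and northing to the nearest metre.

E -24649 m, N 9481317 m

UTM 29S → geographic: φ = -4.67660009°, λ = -7.72519996°.
UTM 30S (λ₀ = -3°) forward: E = -24648.708 m, N = 9481316.775 m.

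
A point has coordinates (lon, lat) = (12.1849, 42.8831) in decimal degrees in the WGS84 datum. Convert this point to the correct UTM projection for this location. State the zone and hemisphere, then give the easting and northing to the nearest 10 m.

Zone 33N: E 270100 m, N 4751680 m

Longitude 12.1849° lies in the 6° band [12°, 18°), giving zone 33; latitude is north of the equator, so 33N.
Zone 33 central meridian λ₀ = 6×33 − 183 = 15°; Δλ = -2.8151°.
Transverse Mercator on WGS84 with k₀ = 0.9996 gives E = 270104.353 m, N = 4751678.287 m.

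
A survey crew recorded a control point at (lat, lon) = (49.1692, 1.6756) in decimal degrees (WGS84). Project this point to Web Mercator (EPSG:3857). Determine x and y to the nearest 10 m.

x 186530 m, y 6303620 m

Web Mercator is spherical with R = a = 6378137 m.
x = R·λ = 6378137 × 0.029244737 = 186526.939 m.
y = R·ln tan(π/4 + φ/2) = 6378137 × 0.988316810 = 6303620.012 m.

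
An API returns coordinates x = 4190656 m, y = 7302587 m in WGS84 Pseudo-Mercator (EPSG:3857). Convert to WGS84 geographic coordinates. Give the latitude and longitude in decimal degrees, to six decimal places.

lat 54.693399°, lon 37.645303°

R = 6378137 m. λ = x/R = 37.64530335°.
φ = 2·arctan(exp(y/R)) − 90° = 2·arctan(3.14225) − 90° = 54.69339871°.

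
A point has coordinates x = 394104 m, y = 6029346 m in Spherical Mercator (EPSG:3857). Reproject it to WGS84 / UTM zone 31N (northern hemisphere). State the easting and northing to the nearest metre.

E 540667 m, N 5264427 m

Web Mercator inverse (R = 6378137 m) → φ = 47.53199706°, λ = 3.54029647°.
UTM 31N forward: E = 540666.798 m, N = 5264427.214 m.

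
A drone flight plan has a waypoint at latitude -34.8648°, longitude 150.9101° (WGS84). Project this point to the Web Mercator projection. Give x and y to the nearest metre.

Web Mercator is spherical with R = a = 6378137 m.
x = R·λ = 6378137 × 2.633878120 = 16799235.488 m.
y = R·ln tan(π/4 + φ/2) = 6378137 × -0.649958311 = -4145523.149 m.

x 16799235 m, y -4145523 m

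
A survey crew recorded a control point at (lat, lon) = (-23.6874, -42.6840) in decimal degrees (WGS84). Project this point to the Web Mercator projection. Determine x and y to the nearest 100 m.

x -4751600 m, y -2715400 m

Web Mercator is spherical with R = a = 6378137 m.
x = R·λ = 6378137 × -0.744976338 = -4751561.145 m.
y = R·ln tan(π/4 + φ/2) = 6378137 × -0.425729714 = -2715362.440 m.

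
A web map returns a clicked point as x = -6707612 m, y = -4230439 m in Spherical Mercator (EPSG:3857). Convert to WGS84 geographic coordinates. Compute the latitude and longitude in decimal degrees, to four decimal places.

R = 6378137 m. λ = x/R = -60.25550380°.
φ = 2·arctan(exp(y/R)) − 90° = 2·arctan(0.51516) − 90° = -35.48830176°.

lat -35.4883°, lon -60.2555°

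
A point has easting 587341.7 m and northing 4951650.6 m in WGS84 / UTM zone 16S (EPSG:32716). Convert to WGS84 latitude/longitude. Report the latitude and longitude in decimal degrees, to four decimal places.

lat -45.5832°, lon -85.8804°

Zone 16S: λ₀ = -87°, k₀ = 0.9996, false easting 500000 m, false northing 10000000 m.
Meridian distance M = (N − FN)/k₀ = -5050369.5 m.
Inverse transverse Mercator on WGS84 gives φ = -45.58319986°, λ = -85.88040053°.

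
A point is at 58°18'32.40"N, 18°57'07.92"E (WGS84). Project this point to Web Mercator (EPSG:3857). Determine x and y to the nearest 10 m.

Web Mercator is spherical with R = a = 6378137 m.
x = R·λ = 6378137 × 0.330778290 = 2109749.253 m.
y = R·ln tan(π/4 + φ/2) = 6378137 × 1.259381986 = 8032510.842 m.

x 2109750 m, y 8032510 m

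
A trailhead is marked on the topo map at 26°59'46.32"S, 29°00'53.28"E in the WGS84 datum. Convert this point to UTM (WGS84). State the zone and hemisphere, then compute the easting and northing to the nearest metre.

Zone 35S: E 699930 m, N 7012390 m

Longitude 29.0148° lies in the 6° band [24°, 30°), giving zone 35; latitude is south of the equator, so 35S.
Zone 35 central meridian λ₀ = 6×35 − 183 = 27°; Δλ = +2.0148°.
Transverse Mercator on WGS84 with k₀ = 0.9996 gives E = 699929.877 m, N = 7012389.526 m.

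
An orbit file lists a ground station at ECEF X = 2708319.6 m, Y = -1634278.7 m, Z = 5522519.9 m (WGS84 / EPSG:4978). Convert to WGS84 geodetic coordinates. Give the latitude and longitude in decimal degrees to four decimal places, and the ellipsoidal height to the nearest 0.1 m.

λ = atan2(Y, X) = -31.10800095°; p = √(X²+Y²) = 3163204.4 m.
Bowring's method on WGS84 (a = 6378137 m, b = 6356752.314 m) gives φ = 60.36229978°, h = 2267.159 m.

lat 60.3623°, lon -31.1080°, h 2267.2 m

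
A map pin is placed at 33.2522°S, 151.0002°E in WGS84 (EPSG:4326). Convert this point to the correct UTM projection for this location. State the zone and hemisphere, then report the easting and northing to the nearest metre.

Zone 56S: E 313705 m, N 6318970 m

Longitude 151.0002° lies in the 6° band [150°, 156°), giving zone 56; latitude is south of the equator, so 56S.
Zone 56 central meridian λ₀ = 6×56 − 183 = 153°; Δλ = -1.9998°.
Transverse Mercator on WGS84 with k₀ = 0.9996 gives E = 313705.114 m, N = 6318970.456 m.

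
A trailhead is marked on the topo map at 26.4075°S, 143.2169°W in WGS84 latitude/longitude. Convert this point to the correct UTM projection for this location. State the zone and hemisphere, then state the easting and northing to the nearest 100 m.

Longitude -143.2169° lies in the 6° band [-144°, -138°), giving zone 7; latitude is south of the equator, so 7S.
Zone 7 central meridian λ₀ = 6×7 − 183 = -141°; Δλ = -2.2169°.
Transverse Mercator on WGS84 with k₀ = 0.9996 gives E = 278875.274 m, N = 7077283.604 m.

Zone 7S: E 278900 m, N 7077300 m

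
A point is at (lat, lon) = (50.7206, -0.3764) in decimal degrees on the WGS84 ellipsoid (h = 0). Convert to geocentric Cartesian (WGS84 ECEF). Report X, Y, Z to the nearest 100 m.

WGS84: a = 6378137 m, e² = 0.006694380; N(φ) = a/√(1−e²sin²φ) = 6390967.430 m.
X = (N+h)·cosφ·cosλ = 4046050.831 m; Y = (N+h)·cosφ·sinλ = -26580.587 m; Z = (N(1−e²)+h)·sinφ = 4913925.253 m.

X 4046100 m, Y -26600 m, Z 4913900 m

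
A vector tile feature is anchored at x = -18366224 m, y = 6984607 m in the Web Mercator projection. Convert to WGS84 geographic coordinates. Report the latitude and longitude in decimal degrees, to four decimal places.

R = 6378137 m. λ = x/R = -164.98659731°.
φ = 2·arctan(exp(y/R)) − 90° = 2·arctan(2.98944) − 90° = 53.00869812°.

lat 53.0087°, lon -164.9866°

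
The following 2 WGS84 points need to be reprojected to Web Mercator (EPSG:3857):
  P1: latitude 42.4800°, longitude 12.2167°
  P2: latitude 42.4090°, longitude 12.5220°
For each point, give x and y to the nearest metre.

P1: x 1359957 m, y 5233155 m; P2: x 1393943 m, y 5222444 m

Web Mercator: x = R·λ, y = R·ln tan(π/4+φ/2), R = 6378137 m.
P1 (42.4800°, 12.2167°) → (1359956.823, 5233154.521) m.
P2 (42.4090°, 12.5220°) → (1393942.664, 5222443.925) m.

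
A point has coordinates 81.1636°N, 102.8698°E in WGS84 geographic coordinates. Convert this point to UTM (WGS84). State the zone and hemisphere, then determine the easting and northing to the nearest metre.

Zone 48N: E 463476 m, N 9012137 m

Longitude 102.8698° lies in the 6° band [102°, 108°), giving zone 48; latitude is north of the equator, so 48N.
Zone 48 central meridian λ₀ = 6×48 − 183 = 105°; Δλ = -2.1302°.
Transverse Mercator on WGS84 with k₀ = 0.9996 gives E = 463476.174 m, N = 9012136.723 m.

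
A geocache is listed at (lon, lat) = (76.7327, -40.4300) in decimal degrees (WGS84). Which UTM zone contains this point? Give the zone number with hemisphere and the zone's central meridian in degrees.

Zone 43S, central meridian 75°

UTM zone = ⌊(λ + 180)/6⌋ + 1; 76.7327° ∈ [72°, 78°) → zone 43.
Hemisphere: S (φ < 0).
Central meridian λ₀ = 6×43 − 183 = 75°.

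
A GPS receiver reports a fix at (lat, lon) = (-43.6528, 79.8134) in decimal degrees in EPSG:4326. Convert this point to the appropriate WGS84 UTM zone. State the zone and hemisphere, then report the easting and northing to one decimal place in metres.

Zone 44S: E 404312.0 m, N 5166004.7 m

Longitude 79.8134° lies in the 6° band [78°, 84°), giving zone 44; latitude is south of the equator, so 44S.
Zone 44 central meridian λ₀ = 6×44 − 183 = 81°; Δλ = -1.1866°.
Transverse Mercator on WGS84 with k₀ = 0.9996 gives E = 404312.047 m, N = 5166004.700 m.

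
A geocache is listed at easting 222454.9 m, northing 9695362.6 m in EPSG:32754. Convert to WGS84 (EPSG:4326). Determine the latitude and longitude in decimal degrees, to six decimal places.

Zone 54S: λ₀ = 141°, k₀ = 0.9996, false easting 500000 m, false northing 10000000 m.
Meridian distance M = (N − FN)/k₀ = -304759.3 m.
Inverse transverse Mercator on WGS84 gives φ = -2.75349978°, λ = 138.50370030°.

lat -2.753500°, lon 138.503700°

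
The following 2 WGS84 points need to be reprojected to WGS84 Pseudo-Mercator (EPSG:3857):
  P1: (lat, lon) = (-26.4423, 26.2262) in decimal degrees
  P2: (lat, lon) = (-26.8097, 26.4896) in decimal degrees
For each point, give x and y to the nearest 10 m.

P1: x 2919490 m, y -3053970 m; P2: x 2948810 m, y -3099720 m

Web Mercator: x = R·λ, y = R·ln tan(π/4+φ/2), R = 6378137 m.
P1 (-26.4423°, 26.2262°) → (2919487.229, -3053965.626) m.
P2 (-26.8097°, 26.4896°) → (2948808.783, -3099716.330) m.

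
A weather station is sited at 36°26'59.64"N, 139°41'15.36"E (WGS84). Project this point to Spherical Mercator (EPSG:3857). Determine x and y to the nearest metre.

Web Mercator is spherical with R = a = 6378137 m.
x = R·λ = 6378137 × 2.438008544 = 15549952.502 m.
y = R·ln tan(π/4 + φ/2) = 6378137 × 0.684009268 = 4362704.819 m.

x 15549953 m, y 4362705 m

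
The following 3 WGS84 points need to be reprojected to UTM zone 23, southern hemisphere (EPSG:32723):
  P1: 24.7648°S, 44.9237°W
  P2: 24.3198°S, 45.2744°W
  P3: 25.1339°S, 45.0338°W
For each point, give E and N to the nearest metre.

P1: E 507714 m, N 7261093 m; P2: E 472160 m, N 7310339 m; P3: E 496593 m, N 7220225 m

UTM zone 23S: λ₀ = -45°, k₀ = 0.9996.
P1 (-24.7648°, -44.9237°) → (507714.005, 7261093.052) m.
P2 (-24.3198°, -45.2744°) → (472159.813, 7310338.956) m.
P3 (-25.1339°, -45.0338°) → (496592.957, 7220225.136) m.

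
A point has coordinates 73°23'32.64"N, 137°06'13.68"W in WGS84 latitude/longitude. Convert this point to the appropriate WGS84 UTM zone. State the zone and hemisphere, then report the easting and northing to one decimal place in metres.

Zone 8N: E 432896.5 m, N 8145434.7 m

Longitude -137.1038° lies in the 6° band [-138°, -132°), giving zone 8; latitude is north of the equator, so 8N.
Zone 8 central meridian λ₀ = 6×8 − 183 = -135°; Δλ = -2.1038°.
Transverse Mercator on WGS84 with k₀ = 0.9996 gives E = 432896.520 m, N = 8145434.717 m.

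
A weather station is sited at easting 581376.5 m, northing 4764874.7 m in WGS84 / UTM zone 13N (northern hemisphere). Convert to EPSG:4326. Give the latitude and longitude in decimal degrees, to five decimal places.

lat 43.03220°, lon -104.00110°

Zone 13N: λ₀ = -105°, k₀ = 0.9996, false easting 500000 m.
Meridian distance M = (N − FN)/k₀ = 4766781.4 m.
Inverse transverse Mercator on WGS84 gives φ = 43.03220033°, λ = -104.00109943°.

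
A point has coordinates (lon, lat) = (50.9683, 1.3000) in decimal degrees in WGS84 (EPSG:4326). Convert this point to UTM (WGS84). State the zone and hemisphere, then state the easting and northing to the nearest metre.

Zone 39N: E 496473 m, N 143689 m

Longitude 50.9683° lies in the 6° band [48°, 54°), giving zone 39; latitude is north of the equator, so 39N.
Zone 39 central meridian λ₀ = 6×39 − 183 = 51°; Δλ = -0.0317°.
Transverse Mercator on WGS84 with k₀ = 0.9996 gives E = 496473.485 m, N = 143689.330 m.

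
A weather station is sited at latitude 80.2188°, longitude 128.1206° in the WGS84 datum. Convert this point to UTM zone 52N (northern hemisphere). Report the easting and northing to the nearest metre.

Zone 52 central meridian λ₀ = 6×52 − 183 = 129°; Δλ = -0.8794°.
Transverse Mercator on WGS84 with k₀ = 0.9996 gives E = 483322.069 m, N = 8906133.531 m.

E 483322 m, N 8906134 m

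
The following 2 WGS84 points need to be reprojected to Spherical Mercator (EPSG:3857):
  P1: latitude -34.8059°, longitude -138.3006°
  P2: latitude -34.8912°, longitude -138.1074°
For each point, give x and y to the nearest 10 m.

Web Mercator: x = R·λ, y = R·ln tan(π/4+φ/2), R = 6378137 m.
P1 (-34.8059°, -138.3006°) → (-15395552.368, -4137534.914) m.
P2 (-34.8912°, -138.1074°) → (-15374045.443, -4149105.471) m.

P1: x -15395550 m, y -4137530 m; P2: x -15374050 m, y -4149110 m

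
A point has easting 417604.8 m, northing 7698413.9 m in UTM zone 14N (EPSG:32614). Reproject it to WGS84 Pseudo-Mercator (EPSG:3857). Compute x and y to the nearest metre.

x -11254066 m, y 10870617 m

Unproject from UTM 14N (λ₀ = -99°) → φ = 69.38240039°, λ = -101.09699893°.
Web Mercator (R = 6378137 m): x = -11254066.442 m, y = 10870616.869 m.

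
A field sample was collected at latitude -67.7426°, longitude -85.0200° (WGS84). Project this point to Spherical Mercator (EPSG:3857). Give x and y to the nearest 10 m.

Web Mercator is spherical with R = a = 6378137 m.
x = R·λ = 6378137 × -1.483878930 = -9464383.107 m.
y = R·ln tan(π/4 + φ/2) = 6378137 × -1.626012305 = -10370929.248 m.

x -9464380 m, y -10370930 m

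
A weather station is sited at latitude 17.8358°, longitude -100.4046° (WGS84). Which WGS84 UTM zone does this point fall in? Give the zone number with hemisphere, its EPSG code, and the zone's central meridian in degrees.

UTM zone = ⌊(λ + 180)/6⌋ + 1; -100.4046° ∈ [-102°, -96°) → zone 14.
Hemisphere: N (φ ≥ 0).
Central meridian λ₀ = 6×14 − 183 = -99°.
EPSG code: 32614.

Zone 14N (EPSG:32614), central meridian -99°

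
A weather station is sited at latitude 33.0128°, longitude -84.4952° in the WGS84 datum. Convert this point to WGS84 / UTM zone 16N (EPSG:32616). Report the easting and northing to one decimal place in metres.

E 733984.7 m, N 3655493.6 m

Zone 16 central meridian λ₀ = 6×16 − 183 = -87°; Δλ = +2.5048°.
Transverse Mercator on WGS84 with k₀ = 0.9996 gives E = 733984.707 m, N = 3655493.578 m.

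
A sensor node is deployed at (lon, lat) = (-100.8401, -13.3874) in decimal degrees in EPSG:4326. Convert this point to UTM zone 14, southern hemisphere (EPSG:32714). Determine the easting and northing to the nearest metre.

Zone 14 central meridian λ₀ = 6×14 − 183 = -99°; Δλ = -1.8401°.
Transverse Mercator on WGS84 with k₀ = 0.9996 gives E = 300740.300 m, N = 8519281.503 m.

E 300740 m, N 8519282 m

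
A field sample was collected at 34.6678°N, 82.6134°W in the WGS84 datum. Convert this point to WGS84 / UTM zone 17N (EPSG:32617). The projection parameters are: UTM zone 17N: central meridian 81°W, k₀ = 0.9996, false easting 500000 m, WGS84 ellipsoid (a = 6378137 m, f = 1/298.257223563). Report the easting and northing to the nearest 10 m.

E 352180 m, N 3837390 m

Zone 17 central meridian λ₀ = 6×17 − 183 = -81°; Δλ = -1.6134°.
Transverse Mercator on WGS84 with k₀ = 0.9996 gives E = 352175.097 m, N = 3837388.428 m.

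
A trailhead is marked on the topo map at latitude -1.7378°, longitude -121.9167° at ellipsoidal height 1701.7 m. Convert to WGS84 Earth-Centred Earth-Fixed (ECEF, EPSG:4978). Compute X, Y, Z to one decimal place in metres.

WGS84: a = 6378137 m, e² = 0.006694380; N(φ) = a/√(1−e²sin²φ) = 6378156.633 m.
X = (N+h)·cosφ·cosλ = -3371388.951 m; Y = (N+h)·cosφ·sinλ = -5412845.544 m; Z = (N(1−e²)+h)·sinφ = -192178.713 m.

X -3371389.0 m, Y -5412845.5 m, Z -192178.7 m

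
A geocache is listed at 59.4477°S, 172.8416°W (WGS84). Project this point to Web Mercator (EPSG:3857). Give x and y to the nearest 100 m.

Web Mercator is spherical with R = a = 6378137 m.
x = R·λ = 6378137 × -3.016655004 = -19240638.900 m.
y = R·ln tan(π/4 + φ/2) = 6378137 × -1.297837869 = -8277787.731 m.

x -19240600 m, y -8277800 m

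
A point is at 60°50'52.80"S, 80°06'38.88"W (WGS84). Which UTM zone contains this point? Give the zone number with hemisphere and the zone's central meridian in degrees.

UTM zone = ⌊(λ + 180)/6⌋ + 1; -80.1108° ∈ [-84°, -78°) → zone 17.
Hemisphere: S (φ < 0).
Central meridian λ₀ = 6×17 − 183 = -81°.

Zone 17S, central meridian -81°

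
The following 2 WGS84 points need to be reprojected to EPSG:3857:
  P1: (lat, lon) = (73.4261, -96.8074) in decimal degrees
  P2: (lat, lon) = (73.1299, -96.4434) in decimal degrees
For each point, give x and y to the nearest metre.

Web Mercator: x = R·λ, y = R·ln tan(π/4+φ/2), R = 6378137 m.
P1 (73.4261°, -96.8074°) → (-10776550.473, 12287721.301) m.
P2 (73.1299°, -96.4434°) → (-10736030.178, 12173121.221) m.

P1: x -10776550 m, y 12287721 m; P2: x -10736030 m, y 12173121 m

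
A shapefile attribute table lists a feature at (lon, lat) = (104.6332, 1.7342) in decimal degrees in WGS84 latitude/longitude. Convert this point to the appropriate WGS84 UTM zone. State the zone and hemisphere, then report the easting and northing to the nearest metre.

Zone 48N: E 459203 m, N 191686 m

Longitude 104.6332° lies in the 6° band [102°, 108°), giving zone 48; latitude is north of the equator, so 48N.
Zone 48 central meridian λ₀ = 6×48 − 183 = 105°; Δλ = -0.3668°.
Transverse Mercator on WGS84 with k₀ = 0.9996 gives E = 459202.633 m, N = 191685.746 m.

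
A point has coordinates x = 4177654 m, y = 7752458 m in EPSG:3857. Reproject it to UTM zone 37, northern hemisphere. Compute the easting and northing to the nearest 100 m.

E 410500 m, N 6314200 m

Web Mercator inverse (R = 6378137 m) → φ = 56.96250070°, λ = 37.52850440°.
UTM 37N forward: E = 410523.861 m, N = 6314174.979 m.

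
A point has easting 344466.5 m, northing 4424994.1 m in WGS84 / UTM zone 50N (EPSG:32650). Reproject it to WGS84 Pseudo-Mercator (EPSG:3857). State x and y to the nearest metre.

x 12821668 m, y 4860247 m

Unproject from UTM 50N (λ₀ = 117°) → φ = 39.96079965°, λ = 115.17900001°.
Web Mercator (R = 6378137 m): x = 12821667.631 m, y = 4860247.425 m.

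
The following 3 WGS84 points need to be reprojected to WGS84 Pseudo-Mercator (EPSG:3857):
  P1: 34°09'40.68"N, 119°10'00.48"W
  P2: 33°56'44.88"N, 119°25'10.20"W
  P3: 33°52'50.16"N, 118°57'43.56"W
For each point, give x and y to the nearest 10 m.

P1: x -13265590 m, y 4050480 m; P2: x -13293720 m, y 4021530 m; P3: x -13242800 m, y 4012780 m

Web Mercator: x = R·λ, y = R·ln tan(π/4+φ/2), R = 6378137 m.
P1 (34.1613°, -119.1668°) → (-13265587.495, 4050481.294) m.
P2 (33.9458°, -119.4195°) → (-13293717.931, 4021526.610) m.
P3 (33.8806°, -118.9621°) → (-13242800.396, 4012780.769) m.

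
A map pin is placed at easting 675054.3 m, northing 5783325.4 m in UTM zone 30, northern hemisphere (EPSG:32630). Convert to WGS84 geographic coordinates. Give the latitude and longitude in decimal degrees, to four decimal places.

Zone 30N: λ₀ = -3°, k₀ = 0.9996, false easting 500000 m.
Meridian distance M = (N − FN)/k₀ = 5785639.7 m.
Inverse transverse Mercator on WGS84 gives φ = 52.17259986°, λ = -0.43999990°.

lat 52.1726°, lon -0.4400°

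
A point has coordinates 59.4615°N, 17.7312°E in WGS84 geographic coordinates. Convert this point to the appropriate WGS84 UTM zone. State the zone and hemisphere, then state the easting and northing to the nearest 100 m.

Zone 33N: E 654800 m, N 6594600 m

Longitude 17.7312° lies in the 6° band [12°, 18°), giving zone 33; latitude is north of the equator, so 33N.
Zone 33 central meridian λ₀ = 6×33 − 183 = 15°; Δλ = +2.7312°.
Transverse Mercator on WGS84 with k₀ = 0.9996 gives E = 654780.552 m, N = 6594620.412 m.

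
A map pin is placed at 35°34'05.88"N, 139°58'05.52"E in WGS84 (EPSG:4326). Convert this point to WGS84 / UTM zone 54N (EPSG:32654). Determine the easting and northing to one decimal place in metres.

Zone 54 central meridian λ₀ = 6×54 − 183 = 141°; Δλ = -1.0318°.
Transverse Mercator on WGS84 with k₀ = 0.9996 gives E = 406500.491 m, N = 3936558.069 m.

E 406500.5 m, N 3936558.1 m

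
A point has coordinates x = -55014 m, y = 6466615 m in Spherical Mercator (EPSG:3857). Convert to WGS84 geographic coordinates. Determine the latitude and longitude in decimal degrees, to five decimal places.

R = 6378137 m. λ = x/R = -0.49419917°.
φ = 2·arctan(exp(y/R)) − 90° = 2·arctan(2.75625) − 90° = 50.11730017°.

lat 50.11730°, lon -0.49420°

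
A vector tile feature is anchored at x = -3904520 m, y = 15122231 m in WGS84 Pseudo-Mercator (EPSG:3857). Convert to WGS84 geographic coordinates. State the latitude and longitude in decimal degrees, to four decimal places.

R = 6378137 m. λ = x/R = -35.07489993°.
φ = 2·arctan(exp(y/R)) − 90° = 2·arctan(10.70754) − 90° = 79.32900048°.

lat 79.3290°, lon -35.0749°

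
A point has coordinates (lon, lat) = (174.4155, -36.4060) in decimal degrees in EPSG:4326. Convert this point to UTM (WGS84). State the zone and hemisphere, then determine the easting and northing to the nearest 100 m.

Longitude 174.4155° lies in the 6° band [174°, 180°), giving zone 60; latitude is south of the equator, so 60S.
Zone 60 central meridian λ₀ = 6×60 − 183 = 177°; Δλ = -2.5845°.
Transverse Mercator on WGS84 with k₀ = 0.9996 gives E = 268241.537 m, N = 5967915.173 m.

Zone 60S: E 268200 m, N 5967900 m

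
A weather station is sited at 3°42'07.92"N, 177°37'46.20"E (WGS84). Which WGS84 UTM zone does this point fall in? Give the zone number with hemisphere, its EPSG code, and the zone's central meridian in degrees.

Zone 60N (EPSG:32660), central meridian 177°

UTM zone = ⌊(λ + 180)/6⌋ + 1; 177.6295° ∈ [174°, 180°) → zone 60.
Hemisphere: N (φ ≥ 0).
Central meridian λ₀ = 6×60 − 183 = 177°.
EPSG code: 32660.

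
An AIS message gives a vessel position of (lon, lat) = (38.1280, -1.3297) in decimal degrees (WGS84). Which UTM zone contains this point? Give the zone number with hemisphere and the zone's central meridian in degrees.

UTM zone = ⌊(λ + 180)/6⌋ + 1; 38.1280° ∈ [36°, 42°) → zone 37.
Hemisphere: S (φ < 0).
Central meridian λ₀ = 6×37 − 183 = 39°.

Zone 37S, central meridian 39°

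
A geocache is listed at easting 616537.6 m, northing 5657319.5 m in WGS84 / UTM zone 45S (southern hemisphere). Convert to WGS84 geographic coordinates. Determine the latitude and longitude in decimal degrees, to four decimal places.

Zone 45S: λ₀ = 87°, k₀ = 0.9996, false easting 500000 m, false northing 10000000 m.
Meridian distance M = (N − FN)/k₀ = -4344418.3 m.
Inverse transverse Mercator on WGS84 gives φ = -39.22559998°, λ = 88.35010053°.

lat -39.2256°, lon 88.3501°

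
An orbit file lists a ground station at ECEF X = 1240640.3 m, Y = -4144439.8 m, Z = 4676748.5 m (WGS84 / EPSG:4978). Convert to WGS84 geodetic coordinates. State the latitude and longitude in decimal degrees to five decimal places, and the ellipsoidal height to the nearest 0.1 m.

λ = atan2(Y, X) = -73.33490059°; p = √(X²+Y²) = 4326149.5 m.
Bowring's method on WGS84 (a = 6378137 m, b = 6356752.314 m) gives φ = 47.42179961°, h = 4249.195 m.

lat 47.42180°, lon -73.33490°, h 4249.2 m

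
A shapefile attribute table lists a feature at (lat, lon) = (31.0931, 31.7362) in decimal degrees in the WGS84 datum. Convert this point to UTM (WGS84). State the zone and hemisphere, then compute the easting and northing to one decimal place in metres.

Zone 36N: E 379462.8 m, N 3440606.4 m

Longitude 31.7362° lies in the 6° band [30°, 36°), giving zone 36; latitude is north of the equator, so 36N.
Zone 36 central meridian λ₀ = 6×36 − 183 = 33°; Δλ = -1.2638°.
Transverse Mercator on WGS84 with k₀ = 0.9996 gives E = 379462.771 m, N = 3440606.424 m.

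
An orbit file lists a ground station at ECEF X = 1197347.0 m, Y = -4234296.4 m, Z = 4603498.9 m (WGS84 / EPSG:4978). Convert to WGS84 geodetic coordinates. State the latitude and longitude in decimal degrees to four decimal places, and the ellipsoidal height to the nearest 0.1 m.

λ = atan2(Y, X) = -74.21050051°; p = √(X²+Y²) = 4400330.2 m.
Bowring's method on WGS84 (a = 6378137 m, b = 6356752.314 m) gives φ = 46.48480013°, h = 1353.752 m.

lat 46.4848°, lon -74.2105°, h 1353.8 m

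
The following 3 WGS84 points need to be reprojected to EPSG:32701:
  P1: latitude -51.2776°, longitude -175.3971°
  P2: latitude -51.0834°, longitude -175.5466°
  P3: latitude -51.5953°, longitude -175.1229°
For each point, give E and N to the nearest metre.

UTM zone 1S: λ₀ = -177°, k₀ = 0.9996.
P1 (-51.2776°, -175.3971°) → (611799.204, 4318083.977) m.
P2 (-51.0834°, -175.5466°) → (601799.264, 4339895.959) m.
P3 (-51.5953°, -175.1229°) → (630017.442, 4282302.858) m.

P1: E 611799 m, N 4318084 m; P2: E 601799 m, N 4339896 m; P3: E 630017 m, N 4282303 m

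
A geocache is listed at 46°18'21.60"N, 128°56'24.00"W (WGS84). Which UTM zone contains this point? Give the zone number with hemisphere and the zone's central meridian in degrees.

UTM zone = ⌊(λ + 180)/6⌋ + 1; -128.9400° ∈ [-132°, -126°) → zone 9.
Hemisphere: N (φ ≥ 0).
Central meridian λ₀ = 6×9 − 183 = -129°.

Zone 9N, central meridian -129°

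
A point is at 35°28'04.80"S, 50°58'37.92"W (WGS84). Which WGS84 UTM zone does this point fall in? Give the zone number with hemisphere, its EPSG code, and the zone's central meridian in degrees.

UTM zone = ⌊(λ + 180)/6⌋ + 1; -50.9772° ∈ [-54°, -48°) → zone 22.
Hemisphere: S (φ < 0).
Central meridian λ₀ = 6×22 − 183 = -51°.
EPSG code: 32722.

Zone 22S (EPSG:32722), central meridian -51°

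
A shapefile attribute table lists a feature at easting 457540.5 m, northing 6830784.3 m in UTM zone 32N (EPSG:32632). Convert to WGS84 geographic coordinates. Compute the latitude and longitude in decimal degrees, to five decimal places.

Zone 32N: λ₀ = 9°, k₀ = 0.9996, false easting 500000 m.
Meridian distance M = (N − FN)/k₀ = 6833517.7 m.
Inverse transverse Mercator on WGS84 gives φ = 61.60810040°, λ = 8.19960041°.

lat 61.60810°, lon 8.19960°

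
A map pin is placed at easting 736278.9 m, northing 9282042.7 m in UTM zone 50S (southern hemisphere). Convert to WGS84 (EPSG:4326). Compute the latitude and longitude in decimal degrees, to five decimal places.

lat -6.49080°, lon 119.13650°

Zone 50S: λ₀ = 117°, k₀ = 0.9996, false easting 500000 m, false northing 10000000 m.
Meridian distance M = (N − FN)/k₀ = -718244.6 m.
Inverse transverse Mercator on WGS84 gives φ = -6.49079973°, λ = 119.13650015°.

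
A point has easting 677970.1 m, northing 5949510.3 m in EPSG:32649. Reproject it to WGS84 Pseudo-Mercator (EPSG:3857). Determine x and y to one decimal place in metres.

Unproject from UTM 49N (λ₀ = 111°) → φ = 53.66399975°, λ = 113.69369974°.
Web Mercator (R = 6378137 m): x = 12656324.762 m, y = 7106776.948 m.

x 12656324.8 m, y 7106776.9 m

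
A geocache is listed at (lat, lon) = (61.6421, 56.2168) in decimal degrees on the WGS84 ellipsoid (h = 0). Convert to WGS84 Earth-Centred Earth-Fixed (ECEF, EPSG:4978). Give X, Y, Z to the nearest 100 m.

X 1688900 m, Y 2524500 m, Z 5589700 m

WGS84: a = 6378137 m, e² = 0.006694380; N(φ) = a/√(1−e²sin²φ) = 6394734.015 m.
X = (N+h)·cosφ·cosλ = 1688927.814 m; Y = (N+h)·cosφ·sinλ = 2524491.193 m; Z = (N(1−e²)+h)·sinφ = 5589680.336 m.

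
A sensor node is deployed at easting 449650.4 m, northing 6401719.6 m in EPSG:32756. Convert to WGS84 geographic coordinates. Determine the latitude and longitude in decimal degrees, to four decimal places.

Zone 56S: λ₀ = 153°, k₀ = 0.9996, false easting 500000 m, false northing 10000000 m.
Meridian distance M = (N − FN)/k₀ = -3599720.3 m.
Inverse transverse Mercator on WGS84 gives φ = -32.52070023°, λ = 152.46389960°.

lat -32.5207°, lon 152.4639°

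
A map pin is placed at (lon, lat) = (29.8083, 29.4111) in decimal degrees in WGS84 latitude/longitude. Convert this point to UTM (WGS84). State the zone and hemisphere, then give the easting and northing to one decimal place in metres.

Zone 35N: E 772495.8 m, N 3256814.5 m

Longitude 29.8083° lies in the 6° band [24°, 30°), giving zone 35; latitude is north of the equator, so 35N.
Zone 35 central meridian λ₀ = 6×35 − 183 = 27°; Δλ = +2.8083°.
Transverse Mercator on WGS84 with k₀ = 0.9996 gives E = 772495.797 m, N = 3256814.457 m.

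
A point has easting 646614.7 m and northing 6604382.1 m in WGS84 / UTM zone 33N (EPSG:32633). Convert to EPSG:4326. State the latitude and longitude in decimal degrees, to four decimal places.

lat 59.5520°, lon 17.5940°

Zone 33N: λ₀ = 15°, k₀ = 0.9996, false easting 500000 m.
Meridian distance M = (N − FN)/k₀ = 6607024.9 m.
Inverse transverse Mercator on WGS84 gives φ = 59.55200004°, λ = 17.59400078°.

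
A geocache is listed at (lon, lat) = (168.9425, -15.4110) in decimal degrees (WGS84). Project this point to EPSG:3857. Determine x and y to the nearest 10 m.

Web Mercator is spherical with R = a = 6378137 m.
x = R·λ = 6378137 × 2.948602872 = 18806593.073 m.
y = R·ln tan(π/4 + φ/2) = 6378137 × -0.272275808 = -1736612.404 m.

x 18806590 m, y -1736610 m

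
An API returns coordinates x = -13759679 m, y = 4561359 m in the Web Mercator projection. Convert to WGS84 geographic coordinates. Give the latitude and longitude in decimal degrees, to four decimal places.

lat 37.8720°, lon -123.6053°

R = 6378137 m. λ = x/R = -123.60529950°.
φ = 2·arctan(exp(y/R)) − 90° = 2·arctan(2.04450) − 90° = 37.87199679°.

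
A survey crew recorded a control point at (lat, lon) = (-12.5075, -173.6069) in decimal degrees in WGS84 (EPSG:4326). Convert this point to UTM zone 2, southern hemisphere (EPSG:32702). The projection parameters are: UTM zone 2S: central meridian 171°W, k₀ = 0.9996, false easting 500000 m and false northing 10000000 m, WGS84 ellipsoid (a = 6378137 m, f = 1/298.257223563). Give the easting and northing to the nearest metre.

E 216668 m, N 8615930 m

Zone 2 central meridian λ₀ = 6×2 − 183 = -171°; Δλ = -2.6069°.
Transverse Mercator on WGS84 with k₀ = 0.9996 gives E = 216667.973 m, N = 8615930.349 m.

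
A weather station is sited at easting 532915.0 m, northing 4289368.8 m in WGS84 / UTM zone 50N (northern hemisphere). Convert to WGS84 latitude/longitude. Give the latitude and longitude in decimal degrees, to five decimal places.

lat 38.75240°, lon 117.37880°

Zone 50N: λ₀ = 117°, k₀ = 0.9996, false easting 500000 m.
Meridian distance M = (N − FN)/k₀ = 4291085.2 m.
Inverse transverse Mercator on WGS84 gives φ = 38.75239966°, λ = 117.37879977°.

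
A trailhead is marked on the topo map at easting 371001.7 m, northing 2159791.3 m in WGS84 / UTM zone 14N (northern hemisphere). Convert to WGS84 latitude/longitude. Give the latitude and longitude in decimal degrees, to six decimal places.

lat 19.528700°, lon -100.229500°

Zone 14N: λ₀ = -99°, k₀ = 0.9996, false easting 500000 m.
Meridian distance M = (N − FN)/k₀ = 2160655.6 m.
Inverse transverse Mercator on WGS84 gives φ = 19.52869963°, λ = -100.22949995°.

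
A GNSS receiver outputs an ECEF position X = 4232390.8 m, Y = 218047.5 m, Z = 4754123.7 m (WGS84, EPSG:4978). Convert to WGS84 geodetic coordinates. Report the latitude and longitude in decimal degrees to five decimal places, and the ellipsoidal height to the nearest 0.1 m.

lat 48.47600°, lon 2.94920°, h 2664.6 m

λ = atan2(Y, X) = 2.94919977°; p = √(X²+Y²) = 4238003.8 m.
Bowring's method on WGS84 (a = 6378137 m, b = 6356752.314 m) gives φ = 48.47599968°, h = 2664.580 m.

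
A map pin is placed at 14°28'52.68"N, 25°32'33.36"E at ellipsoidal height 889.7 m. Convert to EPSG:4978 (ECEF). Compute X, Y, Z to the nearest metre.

X 5573880 m, Y 2663693 m, Z 1584820 m

WGS84: a = 6378137 m, e² = 0.006694380; N(φ) = a/√(1−e²sin²φ) = 6379472.405 m.
X = (N+h)·cosφ·cosλ = 5573880.270 m; Y = (N+h)·cosφ·sinλ = 2663693.391 m; Z = (N(1−e²)+h)·sinφ = 1584819.547 m.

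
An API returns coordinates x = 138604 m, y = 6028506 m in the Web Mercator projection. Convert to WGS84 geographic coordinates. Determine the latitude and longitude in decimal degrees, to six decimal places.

lat 47.526902°, lon 1.245101°

R = 6378137 m. λ = x/R = 1.24510092°.
φ = 2·arctan(exp(y/R)) − 90° = 2·arctan(2.57328) − 90° = 47.52690202°.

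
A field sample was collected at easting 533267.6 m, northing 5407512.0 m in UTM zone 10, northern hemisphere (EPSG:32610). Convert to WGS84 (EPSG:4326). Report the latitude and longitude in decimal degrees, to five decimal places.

Zone 10N: λ₀ = -123°, k₀ = 0.9996, false easting 500000 m.
Meridian distance M = (N − FN)/k₀ = 5409675.9 m.
Inverse transverse Mercator on WGS84 gives φ = 48.81969976°, λ = -122.54680042°.

lat 48.81970°, lon -122.54680°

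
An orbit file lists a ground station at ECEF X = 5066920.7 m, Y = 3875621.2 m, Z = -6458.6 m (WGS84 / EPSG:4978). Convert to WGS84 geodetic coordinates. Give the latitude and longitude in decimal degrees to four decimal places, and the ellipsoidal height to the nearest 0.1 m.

lat -0.0584°, lon 37.4119°, h 1061.0 m

λ = atan2(Y, X) = 37.41190008°; p = √(X²+Y²) = 6379194.7 m.
Bowring's method on WGS84 (a = 6378137 m, b = 6356752.314 m) gives φ = -0.05839984°, h = 1060.995 m.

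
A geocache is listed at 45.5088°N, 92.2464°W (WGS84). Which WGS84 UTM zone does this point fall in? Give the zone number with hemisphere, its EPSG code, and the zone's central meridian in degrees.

UTM zone = ⌊(λ + 180)/6⌋ + 1; -92.2464° ∈ [-96°, -90°) → zone 15.
Hemisphere: N (φ ≥ 0).
Central meridian λ₀ = 6×15 − 183 = -93°.
EPSG code: 32615.

Zone 15N (EPSG:32615), central meridian -93°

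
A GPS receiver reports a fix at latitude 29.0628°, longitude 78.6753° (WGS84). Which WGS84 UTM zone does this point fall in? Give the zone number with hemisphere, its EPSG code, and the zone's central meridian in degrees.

UTM zone = ⌊(λ + 180)/6⌋ + 1; 78.6753° ∈ [78°, 84°) → zone 44.
Hemisphere: N (φ ≥ 0).
Central meridian λ₀ = 6×44 − 183 = 81°.
EPSG code: 32644.

Zone 44N (EPSG:32644), central meridian 81°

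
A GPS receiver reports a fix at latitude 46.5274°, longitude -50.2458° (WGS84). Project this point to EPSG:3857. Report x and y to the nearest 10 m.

x -5593340 m, y 5865270 m

Web Mercator is spherical with R = a = 6378137 m.
x = R·λ = 6378137 × -0.876954645 = -5593336.871 m.
y = R·ln tan(π/4 + φ/2) = 6378137 × 0.919590160 = 5865272.027 m.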